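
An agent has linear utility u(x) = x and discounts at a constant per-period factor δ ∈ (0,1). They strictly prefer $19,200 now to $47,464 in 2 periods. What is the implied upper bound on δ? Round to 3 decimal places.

δ < 0.636

Comparing present values: 19200 > δ^2·47464.
So δ^2 < 19200/47464 = 0.40452; taking the square root of both positive sides preserves the inequality.
δ < (19200/47464)^(1/2) ≈ 0.636.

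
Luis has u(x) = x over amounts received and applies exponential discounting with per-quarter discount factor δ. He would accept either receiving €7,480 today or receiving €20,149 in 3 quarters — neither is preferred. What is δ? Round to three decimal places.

δ ≈ 0.719

The payoff in 3 quarters is discounted by δ^3, so u(7480) = δ^3·u(20149) and δ^3 = u(7480)/u(20149).
With u(x) = x: δ^3 = 7480/20149 = 0.37123.
So δ = 0.37123^(1/3) ≈ 0.719.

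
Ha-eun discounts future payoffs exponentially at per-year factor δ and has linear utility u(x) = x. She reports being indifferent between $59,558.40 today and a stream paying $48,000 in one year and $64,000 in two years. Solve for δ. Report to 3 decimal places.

δ ≈ 0.660

The stream is worth 48000δ + 64000δ² today, so 48000δ + 64000δ² = 59558.40.
That is, 64000δ² + 48000δ − 59558.40 = 0, a quadratic in δ.
δ = (−48000 + √(48000² + 4·64000·59558.40)) / (2·64000) = (−48000 + √17550950400.00) / 128000 ≈ 0.660.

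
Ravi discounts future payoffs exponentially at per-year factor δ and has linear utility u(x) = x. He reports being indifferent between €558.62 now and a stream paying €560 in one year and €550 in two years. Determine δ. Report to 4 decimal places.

Present value of the stream is 560·δ + 550·δ². Indifference gives 560δ + 550δ² = 558.62.
Rearranged: 550δ² + 560δ − 558.62 = 0.
The positive root is δ = [−560 + √(560² + 4·550·558.62)] / (2·550) = (−560 + 1242.000)/1100 ≈ 0.6200.

δ ≈ 0.6200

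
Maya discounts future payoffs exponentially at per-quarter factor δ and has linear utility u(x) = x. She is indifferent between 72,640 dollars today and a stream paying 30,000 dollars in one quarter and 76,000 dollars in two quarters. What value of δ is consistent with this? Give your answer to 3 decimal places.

Present value of the stream is 30000·δ + 76000·δ². Indifference gives 30000δ + 76000δ² = 72640.
That is, 76000δ² + 30000δ − 72640 = 0, a quadratic in δ.
By the quadratic formula (taking the positive root), δ = (−30000 + √22982560000.00) / 152000 ≈ 0.800.

δ ≈ 0.800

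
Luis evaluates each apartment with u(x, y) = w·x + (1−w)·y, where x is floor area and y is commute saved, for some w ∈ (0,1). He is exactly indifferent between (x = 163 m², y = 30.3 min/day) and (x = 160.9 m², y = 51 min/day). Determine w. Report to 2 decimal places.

Equating utilities: w·163 + (1−w)·30.3 = w·160.9 + (1−w)·51.
Rearranging, 2.1·w − 20.7·(1−w) = 0.
The marginal rate of substitution is 20.7/2.1, so w = 20.7/(2.1+20.7) = 0.91.

w = 0.91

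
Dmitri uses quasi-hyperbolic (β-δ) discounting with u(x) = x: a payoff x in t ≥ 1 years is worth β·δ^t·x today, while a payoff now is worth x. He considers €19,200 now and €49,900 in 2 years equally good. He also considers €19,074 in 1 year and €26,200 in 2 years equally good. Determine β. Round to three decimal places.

The second indifference involves only future payoffs, so β cancels: β·δ^1·19074 = β·δ^2·26200, giving δ = 19074/26200 = 0.72802.
The first indifference: 19200 = β·δ^2·49900, so β = 19200/(δ^2·49900) = 19200/(0.53001·49900) ≈ 0.726.

β ≈ 0.726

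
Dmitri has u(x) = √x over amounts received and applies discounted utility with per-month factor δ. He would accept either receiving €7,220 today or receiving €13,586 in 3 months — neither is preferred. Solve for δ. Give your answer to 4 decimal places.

δ ≈ 0.9000

Equating discounted utilities: u(7220) = δ^3·u(13586) ⇒ δ^3 = u(7220)/u(13586).
Since u(x) = √x, δ^3 = √(7220/13586) = 0.72899.
Hence δ = (0.72899)^(1/3) = 0.899997.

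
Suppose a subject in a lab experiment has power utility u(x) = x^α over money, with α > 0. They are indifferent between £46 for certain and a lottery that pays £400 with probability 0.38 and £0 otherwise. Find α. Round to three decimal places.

The lottery's expected utility is 0.38·u(400) + 0.62·u(0) = 0.38·400^α (since u(0) = 0 for α > 0).
Setting u(46) equal to that: 46^α = 0.38·400^α ⇒ (46/400)^α = 0.38.
α = ln(0.38) / ln(46/400) = -0.967584/-2.162823 ≈ 0.447.

α ≈ 0.447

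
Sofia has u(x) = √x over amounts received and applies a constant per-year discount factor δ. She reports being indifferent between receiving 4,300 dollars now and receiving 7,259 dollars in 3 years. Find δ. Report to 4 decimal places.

The payoff in 3 years is discounted by δ^3, so u(4300) = δ^3·u(7259) and δ^3 = u(4300)/u(7259).
Since u(x) = √x, δ^3 = √(4300/7259) = 0.76965.
Hence δ = (0.76965)^(1/3) = 0.916429.

δ ≈ 0.9164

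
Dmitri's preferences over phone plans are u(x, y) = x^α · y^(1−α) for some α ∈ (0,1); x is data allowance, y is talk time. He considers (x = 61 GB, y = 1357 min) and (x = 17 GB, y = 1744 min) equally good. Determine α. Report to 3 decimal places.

α ≈ 0.164

The Cobb–Douglas utilities coincide, so 61^α·1357^(1−α) = 17^α·1744^(1−α).
Rearrange to (61/17)^α = (1744/1357)^(1−α) and take logs: α·1.277661 = (1−α)·0.250905.
Thus α·(1.528566) = 0.250905, so α = 0.250905/1.528566 ≈ 0.164.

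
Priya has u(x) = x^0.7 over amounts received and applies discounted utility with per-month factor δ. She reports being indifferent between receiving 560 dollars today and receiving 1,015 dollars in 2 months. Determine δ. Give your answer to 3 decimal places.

δ ≈ 0.812

The payoff in 2 months is discounted by δ^2, so u(560) = δ^2·u(1015) and δ^2 = u(560)/u(1015).
With u(x) = x^0.7: δ^2 = 560^0.7/1015^0.7 = (560/1015)^0.7 = 0.65949.
So δ = 0.65949^(1/2) ≈ 0.812.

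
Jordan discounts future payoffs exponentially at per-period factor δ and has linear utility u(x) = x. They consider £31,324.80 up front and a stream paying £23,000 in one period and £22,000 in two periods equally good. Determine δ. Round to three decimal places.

Present value of the stream is 23000·δ + 22000·δ². Indifference gives 23000δ + 22000δ² = 31324.80.
That is, 22000δ² + 23000δ − 31324.80 = 0, a quadratic in δ.
By the quadratic formula (taking the positive root), δ = (−23000 + √3285582400.00) / 44000 ≈ 0.780.

δ ≈ 0.780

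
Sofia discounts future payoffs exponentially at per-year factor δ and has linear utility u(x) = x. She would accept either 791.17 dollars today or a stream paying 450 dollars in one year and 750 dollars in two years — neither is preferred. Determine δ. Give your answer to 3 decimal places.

Equating present values: 791.17 = 450δ + 750δ².
Rearranged: 750δ² + 450δ − 791.17 = 0.
By the quadratic formula (taking the positive root), δ = (−450 + √2576010.00) / 1500 ≈ 0.770.

δ ≈ 0.770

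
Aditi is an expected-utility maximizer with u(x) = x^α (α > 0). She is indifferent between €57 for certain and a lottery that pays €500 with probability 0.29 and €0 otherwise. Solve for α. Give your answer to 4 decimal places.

α ≈ 0.5700

Since u(0) = 0, the lottery's EU is 0.29·500^α.
Indifference: 57^α = 0.29·500^α, so (57/500)^α = 0.29.
Take logs: α = ln 0.29 / ln(57/500) ≈ 0.570040.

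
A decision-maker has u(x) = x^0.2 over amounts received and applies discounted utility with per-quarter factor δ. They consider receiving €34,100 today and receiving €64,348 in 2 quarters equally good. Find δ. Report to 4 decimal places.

Equating discounted utilities: u(34100) = δ^2·u(64348) ⇒ δ^2 = u(34100)/u(64348).
Since u(x) = x^0.2, δ^2 = (34100/64348)^0.2 = 0.52993^0.2 = 0.88073.
Taking the square root: δ = 0.88073^(1/2) ≈ 0.9385.

δ ≈ 0.9385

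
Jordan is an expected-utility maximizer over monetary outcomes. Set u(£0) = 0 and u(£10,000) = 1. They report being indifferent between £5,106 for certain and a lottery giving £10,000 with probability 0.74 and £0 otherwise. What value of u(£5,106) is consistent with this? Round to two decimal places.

0.74

The indifference gives u(£5,106) = 0.74·u(£10,000) + 0.26·u(£0) = 0.74·1 + 0.26·0 = 0.74.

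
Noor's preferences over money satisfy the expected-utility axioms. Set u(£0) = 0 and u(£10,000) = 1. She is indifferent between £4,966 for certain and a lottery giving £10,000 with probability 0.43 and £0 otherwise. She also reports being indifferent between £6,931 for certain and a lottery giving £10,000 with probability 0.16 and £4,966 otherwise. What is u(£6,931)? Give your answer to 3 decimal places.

0.521

From the first indifference, u(£4,966) = 0.43·u(£10,000) + 0.57·u(£0) = 0.43·1 + 0.57·0 = 0.43.
Chaining: u(£6,931) = 0.16·1.00 + 0.84·0.43 = 0.5212.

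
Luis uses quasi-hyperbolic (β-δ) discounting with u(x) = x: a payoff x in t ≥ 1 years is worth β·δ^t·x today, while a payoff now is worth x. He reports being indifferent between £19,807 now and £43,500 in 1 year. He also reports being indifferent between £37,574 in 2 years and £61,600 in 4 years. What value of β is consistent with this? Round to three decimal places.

Both payoffs in the second observation are in the future, so β drops out: δ^2·37574 = δ^4·61600 ⇒ δ^2 = 37574/61600 = 0.60997, so δ = 0.78100.
The first indifference: 19807 = β·δ·43500, so β = 19807/(δ·43500) = 19807/(0.78100·43500) ≈ 0.583.

β ≈ 0.583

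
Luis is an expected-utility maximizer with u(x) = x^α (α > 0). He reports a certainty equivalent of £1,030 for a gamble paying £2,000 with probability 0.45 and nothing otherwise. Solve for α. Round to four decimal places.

The lottery's expected utility is 0.45·u(2000) + 0.55·u(0) = 0.45·2000^α (since u(0) = 0 for α > 0).
Setting u(1030) equal to that: 1030^α = 0.45·2000^α ⇒ (1030/2000)^α = 0.45.
Taking logs: α·ln(1030/2000) = ln(0.45), so α = -0.7985077 / -0.6635884 ≈ 1.2033.

α ≈ 1.2033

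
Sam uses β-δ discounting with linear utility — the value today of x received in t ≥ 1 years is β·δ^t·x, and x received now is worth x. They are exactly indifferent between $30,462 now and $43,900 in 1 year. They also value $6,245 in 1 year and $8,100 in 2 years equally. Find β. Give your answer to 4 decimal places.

The second indifference involves only future payoffs, so β cancels: β·δ^1·6245 = β·δ^2·8100, giving δ = 6245/8100 = 0.77099.
The first indifference: 30462 = β·δ·43900, so β = 30462/(δ·43900) = 30462/(0.77099·43900) ≈ 0.9000.

β ≈ 0.9000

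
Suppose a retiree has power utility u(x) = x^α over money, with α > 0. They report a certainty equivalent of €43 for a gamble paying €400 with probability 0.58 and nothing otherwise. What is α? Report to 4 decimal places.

α ≈ 0.2442

The lottery's expected utility is 0.58·u(400) + 0.42·u(0) = 0.58·400^α (since u(0) = 0 for α > 0).
Setting u(43) equal to that: 43^α = 0.58·400^α ⇒ (43/400)^α = 0.58.
Take logs: α = ln 0.58 / ln(43/400) ≈ 0.244243.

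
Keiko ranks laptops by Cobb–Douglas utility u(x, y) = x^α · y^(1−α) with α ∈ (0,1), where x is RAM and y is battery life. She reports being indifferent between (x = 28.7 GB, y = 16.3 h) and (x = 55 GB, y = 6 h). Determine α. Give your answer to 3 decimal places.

α ≈ 0.606

Set the two utilities equal: 28.7^α·16.3^(1−α) = 55^α·6^(1−α).
(28.7/55)^α = (6/16.3)^(1−α); take logs: α·ln(28.7/55) = (1−α)·ln(6/16.3), i.e. α·-0.650436 = (1−α)·-0.999406.
Thus α·(-1.649842) = -0.999406, so α = -0.999406/-1.649842 ≈ 0.606.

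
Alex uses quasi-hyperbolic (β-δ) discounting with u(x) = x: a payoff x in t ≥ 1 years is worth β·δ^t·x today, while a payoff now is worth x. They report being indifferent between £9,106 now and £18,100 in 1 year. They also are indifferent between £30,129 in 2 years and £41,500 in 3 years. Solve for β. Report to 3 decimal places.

From the later pair, β·δ^2·30129 = β·δ^3·41500; dividing through, δ = 30129/41500 = 0.72600.
The first indifference: 9106 = β·δ·18100, so β = 9106/(δ·18100) = 9106/(0.72600·18100) ≈ 0.693.

β ≈ 0.693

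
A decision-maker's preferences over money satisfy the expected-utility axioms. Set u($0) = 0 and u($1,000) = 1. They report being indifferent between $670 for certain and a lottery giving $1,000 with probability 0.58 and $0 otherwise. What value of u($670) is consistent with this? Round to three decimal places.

0.580

The indifference gives u($670) = 0.58·u($1,000) + 0.42·u($0) = 0.58·1 + 0.42·0 = 0.58.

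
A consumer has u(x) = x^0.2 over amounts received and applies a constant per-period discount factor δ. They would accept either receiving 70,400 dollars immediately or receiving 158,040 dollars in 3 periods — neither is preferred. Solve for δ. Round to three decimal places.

Equating discounted utilities: u(70400) = δ^3·u(158040) ⇒ δ^3 = u(70400)/u(158040).
Since u(x) = x^0.2, δ^3 = (70400/158040)^0.2 = 0.44546^0.2 = 0.85067.
Hence δ = (0.85067)^(1/3) = 0.94752.

δ ≈ 0.948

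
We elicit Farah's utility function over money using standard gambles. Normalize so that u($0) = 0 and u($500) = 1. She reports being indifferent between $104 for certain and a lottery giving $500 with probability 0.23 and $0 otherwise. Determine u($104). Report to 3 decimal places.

0.230

The indifference gives u($104) = 0.23·u($500) + 0.77·u($0) = 0.23·1 + 0.77·0 = 0.23.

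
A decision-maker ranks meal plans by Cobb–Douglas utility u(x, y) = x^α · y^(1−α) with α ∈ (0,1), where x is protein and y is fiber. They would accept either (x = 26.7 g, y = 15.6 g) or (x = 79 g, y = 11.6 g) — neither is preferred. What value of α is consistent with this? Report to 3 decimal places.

α ≈ 0.215

Indifference: 26.7^α · 15.6^(1−α) = 79^α · 11.6^(1−α).
Taking logs: α·ln 26.7 + (1−α)·ln 15.6 = α·ln 79 + (1−α)·ln 11.6, i.e. α·-1.084784 = (1−α)·-0.296266.
So α/(1−α) = (-0.296266)/(-1.084784) = 0.273111, and α = 0.273111/1.273111 ≈ 0.215.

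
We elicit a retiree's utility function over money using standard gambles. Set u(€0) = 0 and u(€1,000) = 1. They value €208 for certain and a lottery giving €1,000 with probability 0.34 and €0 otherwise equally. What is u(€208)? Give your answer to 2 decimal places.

The indifference gives u(€208) = 0.34·u(€1,000) + 0.66·u(€0) = 0.34·1 + 0.66·0 = 0.34.

0.34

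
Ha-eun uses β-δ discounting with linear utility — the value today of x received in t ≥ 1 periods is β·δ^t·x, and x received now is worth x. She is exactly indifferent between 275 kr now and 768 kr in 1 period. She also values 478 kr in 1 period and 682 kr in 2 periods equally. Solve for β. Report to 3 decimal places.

Both payoffs in the second observation are in the future, so β drops out: δ^1·478 = δ^2·682 ⇒ δ = 478/682 = 0.70088.
The first indifference: 275 = β·δ·768, so β = 275/(δ·768) = 275/(0.70088·768) ≈ 0.511.

β ≈ 0.511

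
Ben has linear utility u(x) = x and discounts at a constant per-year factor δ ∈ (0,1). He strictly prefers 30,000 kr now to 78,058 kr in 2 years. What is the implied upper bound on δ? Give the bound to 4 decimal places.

δ < 0.6199

The preference means 30000 > δ^2·78058.
Hence δ^2 < 30000/78058 = 0.38433, and x ↦ x^(1/2) is increasing on (0,∞).
δ < 0.38433^(1/2) = 0.6199.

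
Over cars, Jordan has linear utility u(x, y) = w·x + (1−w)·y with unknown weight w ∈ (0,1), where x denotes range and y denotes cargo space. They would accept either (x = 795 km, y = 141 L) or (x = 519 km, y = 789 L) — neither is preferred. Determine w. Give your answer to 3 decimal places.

u(795,141) = u(519,789) means w·795 + (1−w)·141 = w·519 + (1−w)·789.
Rearranging, 276·w − 648·(1−w) = 0.
So w/(1−w) = 648/276 = 2.3478, giving w = 648/(276+648) = 0.701.

w = 0.701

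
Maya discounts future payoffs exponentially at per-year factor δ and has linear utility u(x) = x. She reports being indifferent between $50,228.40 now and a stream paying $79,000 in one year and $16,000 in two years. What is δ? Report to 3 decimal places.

δ ≈ 0.570

The stream is worth 79000δ + 16000δ² today, so 79000δ + 16000δ² = 50228.40.
Rearranged: 16000δ² + 79000δ − 50228.40 = 0.
By the quadratic formula (taking the positive root), δ = (−79000 + √9455617600.00) / 32000 ≈ 0.570.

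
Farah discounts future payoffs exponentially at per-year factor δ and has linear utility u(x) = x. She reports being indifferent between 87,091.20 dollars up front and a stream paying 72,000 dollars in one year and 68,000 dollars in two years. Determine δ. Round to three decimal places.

δ ≈ 0.720

The stream is worth 72000δ + 68000δ² today, so 72000δ + 68000δ² = 87091.20.
So 68000δ² + 72000δ − 87091.20 = 0.
The positive root is δ = [−72000 + √(72000² + 4·68000·87091.20)] / (2·68000) = (−72000 + 169920.000)/136000 ≈ 0.720.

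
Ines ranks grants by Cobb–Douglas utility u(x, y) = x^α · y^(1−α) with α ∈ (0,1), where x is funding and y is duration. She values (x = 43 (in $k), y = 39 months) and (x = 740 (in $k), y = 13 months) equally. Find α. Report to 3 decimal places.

Set the two utilities equal: 43^α·39^(1−α) = 740^α·13^(1−α).
(43/740)^α = (13/39)^(1−α); take logs: α·ln(43/740) = (1−α)·ln(13/39), i.e. α·-2.845450 = (1−α)·-1.098612.
So α/(1−α) = (-1.098612)/(-2.845450) = 0.386094, and α = 0.386094/1.386094 ≈ 0.279.

α ≈ 0.279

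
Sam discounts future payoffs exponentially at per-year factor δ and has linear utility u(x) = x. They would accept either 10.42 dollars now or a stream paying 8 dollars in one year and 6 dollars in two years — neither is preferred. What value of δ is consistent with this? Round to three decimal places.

Present value of the stream is 8·δ + 6·δ². Indifference gives 8δ + 6δ² = 10.42.
That is, 6δ² + 8δ − 10.42 = 0, a quadratic in δ.
By the quadratic formula (taking the positive root), δ = (−8 + √314.08) / 12 ≈ 0.810.

δ ≈ 0.810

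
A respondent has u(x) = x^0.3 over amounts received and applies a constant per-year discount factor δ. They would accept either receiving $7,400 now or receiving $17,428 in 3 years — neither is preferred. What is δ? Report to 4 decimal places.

Indifference means u(7400) = δ^3 · u(17428), so δ^3 = u(7400)/u(17428).
With u(x) = x^0.3: δ^3 = 7400^0.3/17428^0.3 = (7400/17428)^0.3 = 0.77338.
So δ = 0.77338^(1/3) ≈ 0.9179.

δ ≈ 0.9179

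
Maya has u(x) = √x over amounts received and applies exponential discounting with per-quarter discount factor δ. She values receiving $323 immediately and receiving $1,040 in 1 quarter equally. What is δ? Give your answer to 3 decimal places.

δ ≈ 0.557

The payoff in 1 quarter is discounted by δ, so u(323) = δ·u(1040) and δ = u(323)/u(1040).
With u(x) = √x: δ = √323/√1040 = √(323/1040) = 0.55729.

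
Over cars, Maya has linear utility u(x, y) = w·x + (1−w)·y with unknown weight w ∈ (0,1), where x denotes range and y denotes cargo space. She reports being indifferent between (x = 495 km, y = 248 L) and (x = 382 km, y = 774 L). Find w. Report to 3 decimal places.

w = 0.823

u(495,248) = u(382,774) means w·495 + (1−w)·248 = w·382 + (1−w)·774.
w·(495−382) = (1−w)·(774−248), i.e. w·113 = (1−w)·526.
The marginal rate of substitution is 526/113, so w = 526/(113+526) = 0.823.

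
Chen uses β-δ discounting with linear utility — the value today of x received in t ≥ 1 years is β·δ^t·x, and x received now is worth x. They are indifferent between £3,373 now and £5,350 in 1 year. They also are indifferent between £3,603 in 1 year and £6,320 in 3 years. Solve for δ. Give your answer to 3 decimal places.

δ ≈ 0.755

The second indifference involves only future payoffs, so β cancels: β·δ^1·3603 = β·δ^3·6320, giving δ^2 = 3603/6320 = 0.57009, so δ = 0.75505.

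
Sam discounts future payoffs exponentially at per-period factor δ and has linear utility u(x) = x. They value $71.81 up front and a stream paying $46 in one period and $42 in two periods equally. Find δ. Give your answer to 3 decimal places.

δ ≈ 0.870

The stream is worth 46δ + 42δ² today, so 46δ + 42δ² = 71.81.
That is, 42δ² + 46δ − 71.81 = 0, a quadratic in δ.
By the quadratic formula (taking the positive root), δ = (−46 + √14180.08) / 84 ≈ 0.870.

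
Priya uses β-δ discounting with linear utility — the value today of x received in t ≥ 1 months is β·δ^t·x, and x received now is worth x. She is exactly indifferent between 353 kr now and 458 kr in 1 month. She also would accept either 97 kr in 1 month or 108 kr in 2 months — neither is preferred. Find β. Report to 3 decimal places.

β ≈ 0.858

From the later pair, β·δ^1·97 = β·δ^2·108; dividing through, δ = 97/108 = 0.89815.
Substituting δ into 353 = β·δ·458: β = 353/(411.352) ≈ 0.858.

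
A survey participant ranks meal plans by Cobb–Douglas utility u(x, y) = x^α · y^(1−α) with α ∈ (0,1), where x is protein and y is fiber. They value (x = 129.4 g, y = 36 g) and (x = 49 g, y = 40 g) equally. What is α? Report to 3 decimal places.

α ≈ 0.098

Set the two utilities equal: 129.4^α·36^(1−α) = 49^α·40^(1−α).
Rearrange to (129.4/49)^α = (40/36)^(1−α) and take logs: α·0.971088 = (1−α)·0.105361.
Thus α·(1.076449) = 0.105361, so α = 0.105361/1.076449 ≈ 0.098.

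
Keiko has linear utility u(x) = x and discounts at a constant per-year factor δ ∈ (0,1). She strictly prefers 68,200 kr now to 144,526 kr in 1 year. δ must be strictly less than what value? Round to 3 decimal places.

Under u(x) = x this choice says 68200 > δ·144526.
So δ < 68200/144526 = 0.47189.

δ < 0.472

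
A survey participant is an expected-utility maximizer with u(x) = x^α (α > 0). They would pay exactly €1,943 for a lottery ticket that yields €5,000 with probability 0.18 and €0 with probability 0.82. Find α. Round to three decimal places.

Since u(0) = 0, the lottery's EU is 0.18·5000^α.
Indifference: 1943^α = 0.18·5000^α, so (1943/5000)^α = 0.18.
Taking logs: α·ln(1943/5000) = ln(0.18), so α = -1.714798 / -0.945205 ≈ 1.814.

α ≈ 1.814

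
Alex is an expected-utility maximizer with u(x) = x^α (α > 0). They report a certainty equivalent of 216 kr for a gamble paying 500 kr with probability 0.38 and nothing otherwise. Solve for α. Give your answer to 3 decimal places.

α ≈ 1.153

Since u(0) = 0, the lottery's EU is 0.38·500^α.
Equating: 216^α = 0.38·500^α, i.e. 0.4320^α = 0.38.
α = ln(0.38) / ln(216/500) = -0.967584/-0.839330 ≈ 1.153.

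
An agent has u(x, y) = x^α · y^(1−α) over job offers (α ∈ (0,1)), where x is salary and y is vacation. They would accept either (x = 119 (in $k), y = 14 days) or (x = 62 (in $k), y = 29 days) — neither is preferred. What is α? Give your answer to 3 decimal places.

α ≈ 0.528

Indifference: 119^α · 14^(1−α) = 62^α · 29^(1−α).
(119/62)^α = (29/14)^(1−α); take logs: α·ln(119/62) = (1−α)·ln(29/14), i.e. α·0.651989 = (1−α)·0.728239.
So α/(1−α) = (0.728239)/(0.651989) = 1.116950, and α = 1.116950/2.116950 ≈ 0.528.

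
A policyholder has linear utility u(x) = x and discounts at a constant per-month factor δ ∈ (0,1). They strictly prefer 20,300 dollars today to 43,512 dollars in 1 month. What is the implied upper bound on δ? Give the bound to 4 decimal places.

Comparing present values: 20300 > δ·43512.
Dividing through by 43512 gives δ < 0.46654.

δ < 0.4665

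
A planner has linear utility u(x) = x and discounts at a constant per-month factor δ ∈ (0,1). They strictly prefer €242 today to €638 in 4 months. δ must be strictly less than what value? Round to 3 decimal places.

δ < 0.785

Comparing present values: 242 > δ^4·638.
Dividing by 638: δ^4 < 0.37931. Both sides are positive, so the 4th root keeps the direction.
δ < (242/638)^(1/4) ≈ 0.785.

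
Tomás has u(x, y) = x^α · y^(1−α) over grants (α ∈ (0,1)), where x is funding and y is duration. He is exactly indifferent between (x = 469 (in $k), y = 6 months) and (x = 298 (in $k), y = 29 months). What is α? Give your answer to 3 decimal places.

α ≈ 0.776

Indifference: 469^α · 6^(1−α) = 298^α · 29^(1−α).
Rearrange to (469/298)^α = (29/6)^(1−α) and take logs: α·0.453509 = (1−α)·1.575536.
With A = 0.453509 and B = 1.575536: α·A = (1−α)·B, so α = B/(A+B) = 1.575536/2.029045 ≈ 0.776.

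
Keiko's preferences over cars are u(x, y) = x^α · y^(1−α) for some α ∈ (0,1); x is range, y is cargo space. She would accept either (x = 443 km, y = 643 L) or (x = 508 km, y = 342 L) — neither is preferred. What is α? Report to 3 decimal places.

Indifference: 443^α · 643^(1−α) = 508^α · 342^(1−α).
Taking logs: α·ln 443 + (1−α)·ln 643 = α·ln 508 + (1−α)·ln 342, i.e. α·-0.136912 = (1−α)·-0.631334.
So α/(1−α) = (-0.631334)/(-0.136912) = 4.611239, and α = 4.611239/5.611239 ≈ 0.822.

α ≈ 0.822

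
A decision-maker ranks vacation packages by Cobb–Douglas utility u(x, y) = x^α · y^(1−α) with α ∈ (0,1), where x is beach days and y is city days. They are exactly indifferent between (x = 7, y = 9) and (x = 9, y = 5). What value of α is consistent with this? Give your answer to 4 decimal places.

α ≈ 0.7005

Indifference: 7^α · 9^(1−α) = 9^α · 5^(1−α).
Taking logs: α·ln 7 + (1−α)·ln 9 = α·ln 9 + (1−α)·ln 5, i.e. α·-0.2513144 = (1−α)·-0.5877867.
With A = -0.2513144 and B = -0.5877867: α·A = (1−α)·B, so α = B/(A+B) = -0.5877867/-0.8391011 ≈ 0.7005.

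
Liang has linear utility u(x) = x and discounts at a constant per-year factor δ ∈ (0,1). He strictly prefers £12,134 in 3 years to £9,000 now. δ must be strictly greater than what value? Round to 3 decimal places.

Under u(x) = x this choice says 9000 < δ^3·12134.
Dividing by 12134: δ^3 > 0.74172. Both sides are positive, so the cube root keeps the direction.
δ > (9000/12134)^(1/3) ≈ 0.905.

δ > 0.905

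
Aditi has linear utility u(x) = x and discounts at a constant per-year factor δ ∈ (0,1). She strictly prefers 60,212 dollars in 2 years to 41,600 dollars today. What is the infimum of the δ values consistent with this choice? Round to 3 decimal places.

δ > 0.831

The preference means 41600 < δ^2·60212.
Hence δ^2 > 41600/60212 = 0.69089, and x ↦ x^(1/2) is increasing on (0,∞).
δ > 0.69089^(1/2) = 0.831.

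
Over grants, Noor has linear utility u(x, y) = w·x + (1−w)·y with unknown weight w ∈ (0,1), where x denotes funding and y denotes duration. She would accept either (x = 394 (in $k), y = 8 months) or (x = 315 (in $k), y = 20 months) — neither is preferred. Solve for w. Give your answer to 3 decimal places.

Indifference: w·394 + (1−w)·8 = w·315 + (1−w)·20.
Collecting terms: w·79 = (1−w)·12.
Hence w = 12/(79+12) = 12/91 = 0.132.

w = 0.132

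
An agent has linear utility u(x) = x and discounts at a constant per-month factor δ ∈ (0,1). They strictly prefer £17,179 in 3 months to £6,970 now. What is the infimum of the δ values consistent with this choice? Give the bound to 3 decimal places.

δ > 0.740

Comparing present values: 6970 < δ^3·17179.
Dividing by 17179: δ^3 > 0.40573. Both sides are positive, so the cube root keeps the direction.
δ > (6970/17179)^(1/3) ≈ 0.740.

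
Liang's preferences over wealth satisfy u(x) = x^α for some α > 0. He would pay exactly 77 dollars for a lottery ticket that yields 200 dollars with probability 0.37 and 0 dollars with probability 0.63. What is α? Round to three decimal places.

α ≈ 1.042

EU(lottery) = 0.37·200^α + 0.63·0 = 0.37·200^α.
Indifference: 77^α = 0.37·200^α, so (77/200)^α = 0.37.
Taking logs: α·ln(77/200) = ln(0.37), so α = -0.994252 / -0.954512 ≈ 1.042.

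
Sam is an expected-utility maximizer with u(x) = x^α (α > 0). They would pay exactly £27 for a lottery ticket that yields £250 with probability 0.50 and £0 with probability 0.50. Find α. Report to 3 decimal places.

α ≈ 0.311

Since u(0) = 0, the lottery's EU is 0.50·250^α.
Equating: 27^α = 0.50·250^α, i.e. 0.1080^α = 0.50.
α = ln(0.50) / ln(27/250) = -0.693147/-2.225624 ≈ 0.311.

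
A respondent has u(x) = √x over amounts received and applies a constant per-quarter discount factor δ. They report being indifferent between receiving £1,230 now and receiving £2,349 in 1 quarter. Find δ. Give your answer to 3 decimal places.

δ ≈ 0.724

The payoff in 1 quarter is discounted by δ, so u(1230) = δ·u(2349) and δ = u(1230)/u(2349).
Since u(x) = √x, δ = √(1230/2349) = 0.72362.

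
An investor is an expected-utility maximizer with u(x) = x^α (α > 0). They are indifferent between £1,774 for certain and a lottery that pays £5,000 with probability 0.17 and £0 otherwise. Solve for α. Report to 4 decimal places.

The lottery's expected utility is 0.17·u(5000) + 0.83·u(0) = 0.17·5000^α (since u(0) = 0 for α > 0).
Setting u(1774) equal to that: 1774^α = 0.17·5000^α ⇒ (1774/5000)^α = 0.17.
Take logs: α = ln 0.17 / ln(1774/5000) ≈ 1.710051.

α ≈ 1.7101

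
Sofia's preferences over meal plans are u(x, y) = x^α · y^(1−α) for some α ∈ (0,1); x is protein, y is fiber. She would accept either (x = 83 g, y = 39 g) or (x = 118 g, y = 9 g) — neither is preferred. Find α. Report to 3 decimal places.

α ≈ 0.806

Set the two utilities equal: 83^α·39^(1−α) = 118^α·9^(1−α).
Rearrange to (83/118)^α = (9/39)^(1−α) and take logs: α·-0.351844 = (1−α)·-1.466337.
With A = -0.351844 and B = -1.466337: α·A = (1−α)·B, so α = B/(A+B) = -1.466337/-1.818181 ≈ 0.806.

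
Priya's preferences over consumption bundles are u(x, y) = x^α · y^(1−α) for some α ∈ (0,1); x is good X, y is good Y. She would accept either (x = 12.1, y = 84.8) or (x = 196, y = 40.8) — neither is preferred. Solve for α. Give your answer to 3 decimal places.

The Cobb–Douglas utilities coincide, so 12.1^α·84.8^(1−α) = 196^α·40.8^(1−α).
Taking logs: α·ln 12.1 + (1−α)·ln 84.8 = α·ln 196 + (1−α)·ln 40.8, i.e. α·-2.784909 = (1−α)·-0.731613.
Thus α·(-3.516522) = -0.731613, so α = -0.731613/-3.516522 ≈ 0.208.

α ≈ 0.208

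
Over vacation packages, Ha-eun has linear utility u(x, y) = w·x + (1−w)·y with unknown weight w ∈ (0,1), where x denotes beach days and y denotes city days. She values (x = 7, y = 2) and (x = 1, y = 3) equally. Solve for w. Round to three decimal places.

w = 0.143

Indifference: w·7 + (1−w)·2 = w·1 + (1−w)·3.
Rearranging, 6·w − 1·(1−w) = 0.
So w/(1−w) = 1/6 = 0.1667, giving w = 1/(6+1) = 0.143.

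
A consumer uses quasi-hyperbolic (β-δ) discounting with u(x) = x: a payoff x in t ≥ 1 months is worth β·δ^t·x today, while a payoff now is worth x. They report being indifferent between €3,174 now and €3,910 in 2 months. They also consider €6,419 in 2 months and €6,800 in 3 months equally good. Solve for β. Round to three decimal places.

The second indifference involves only future payoffs, so β cancels: β·δ^2·6419 = β·δ^3·6800, giving δ = 6419/6800 = 0.94397.
The first indifference: 3174 = β·δ^2·3910, so β = 3174/(δ^2·3910) = 3174/(0.89108·3910) ≈ 0.911.

β ≈ 0.911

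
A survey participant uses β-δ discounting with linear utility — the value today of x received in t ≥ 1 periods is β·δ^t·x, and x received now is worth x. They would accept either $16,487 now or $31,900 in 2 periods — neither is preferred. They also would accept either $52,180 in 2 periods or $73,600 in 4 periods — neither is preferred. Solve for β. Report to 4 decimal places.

From the later pair, β·δ^2·52180 = β·δ^4·73600; dividing through, δ^2 = 52180/73600 = 0.70897, so δ = 0.84200.
The first indifference: 16487 = β·δ^2·31900, so β = 16487/(δ^2·31900) = 16487/(0.70897·31900) ≈ 0.7290.

β ≈ 0.7290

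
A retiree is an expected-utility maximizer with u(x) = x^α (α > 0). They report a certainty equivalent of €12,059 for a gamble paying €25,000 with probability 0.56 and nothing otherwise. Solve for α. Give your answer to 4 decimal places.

The lottery's expected utility is 0.56·u(25000) + 0.44·u(0) = 0.56·25000^α (since u(0) = 0 for α > 0).
Indifference: 12059^α = 0.56·25000^α, so (12059/25000)^α = 0.56.
Take logs: α = ln 0.56 / ln(12059/25000) ≈ 0.795291.

α ≈ 0.7953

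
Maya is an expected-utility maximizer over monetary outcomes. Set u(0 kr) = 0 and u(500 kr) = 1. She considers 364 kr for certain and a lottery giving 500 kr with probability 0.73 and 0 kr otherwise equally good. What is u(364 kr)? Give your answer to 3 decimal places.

0.730

By the standard-gamble method, u(364 kr) is just the indifference probability on the best outcome: 0.73.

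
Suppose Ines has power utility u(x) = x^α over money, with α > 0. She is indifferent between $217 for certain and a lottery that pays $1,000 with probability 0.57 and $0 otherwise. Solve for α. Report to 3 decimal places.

α ≈ 0.368

The lottery's expected utility is 0.57·u(1000) + 0.43·u(0) = 0.57·1000^α (since u(0) = 0 for α > 0).
Equating: 217^α = 0.57·1000^α, i.e. 0.2170^α = 0.57.
α = ln(0.57) / ln(217/1000) = -0.562119/-1.527858 ≈ 0.368.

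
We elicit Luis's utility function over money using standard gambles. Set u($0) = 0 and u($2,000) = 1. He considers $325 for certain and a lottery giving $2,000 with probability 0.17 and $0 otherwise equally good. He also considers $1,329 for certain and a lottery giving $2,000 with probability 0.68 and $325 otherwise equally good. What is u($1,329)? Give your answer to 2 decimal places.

0.73

First, u($325) = 0.17·u($2,000) + 0.83·u($0) = 0.17.
Chaining: u($1,329) = 0.68·1.00 + 0.32·0.17 = 0.7344.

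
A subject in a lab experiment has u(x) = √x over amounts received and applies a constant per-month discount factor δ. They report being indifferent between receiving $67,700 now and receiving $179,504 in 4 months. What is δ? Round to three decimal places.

The payoff in 4 months is discounted by δ^4, so u(67700) = δ^4·u(179504) and δ^4 = u(67700)/u(179504).
With u(x) = √x: δ^4 = √67700/√179504 = √(67700/179504) = 0.61413.
So δ = 0.61413^(1/4) ≈ 0.885.

δ ≈ 0.885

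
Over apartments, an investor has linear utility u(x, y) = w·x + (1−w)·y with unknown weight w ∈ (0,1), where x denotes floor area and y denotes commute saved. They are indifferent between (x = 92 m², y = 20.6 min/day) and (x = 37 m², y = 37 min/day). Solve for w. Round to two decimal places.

w = 0.23

u(92,20.6) = u(37,37) means w·92 + (1−w)·20.6 = w·37 + (1−w)·37.
Rearranging, 55·w − 16.4·(1−w) = 0.
So w/(1−w) = 16.4/55 = 0.2982, giving w = 16.4/(55+16.4) = 0.23.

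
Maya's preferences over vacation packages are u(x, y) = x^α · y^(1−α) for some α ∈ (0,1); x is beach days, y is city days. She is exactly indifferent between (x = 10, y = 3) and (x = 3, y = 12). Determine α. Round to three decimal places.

α ≈ 0.535

Indifference: 10^α · 3^(1−α) = 3^α · 12^(1−α).
Rearrange to (10/3)^α = (12/3)^(1−α) and take logs: α·1.203973 = (1−α)·1.386294.
Thus α·(2.590267) = 1.386294, so α = 1.386294/2.590267 ≈ 0.535.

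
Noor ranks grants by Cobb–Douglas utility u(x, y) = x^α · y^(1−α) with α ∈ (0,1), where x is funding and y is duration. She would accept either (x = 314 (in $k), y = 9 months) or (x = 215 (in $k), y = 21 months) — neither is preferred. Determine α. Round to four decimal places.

Indifference: 314^α · 9^(1−α) = 215^α · 21^(1−α).
Taking logs: α·ln 314 + (1−α)·ln 9 = α·ln 215 + (1−α)·ln 21, i.e. α·0.3787550 = (1−α)·0.8472979.
Thus α·(1.2260529) = 0.8472979, so α = 0.8472979/1.2260529 ≈ 0.6911.

α ≈ 0.6911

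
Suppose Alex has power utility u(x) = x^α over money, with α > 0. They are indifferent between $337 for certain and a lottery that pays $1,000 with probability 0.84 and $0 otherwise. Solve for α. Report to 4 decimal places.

α ≈ 0.1603

The lottery's expected utility is 0.84·u(1000) + 0.16·u(0) = 0.84·1000^α (since u(0) = 0 for α > 0).
Setting u(337) equal to that: 337^α = 0.84·1000^α ⇒ (337/1000)^α = 0.84.
Taking logs: α·ln(337/1000) = ln(0.84), so α = -0.1743534 / -1.0876723 ≈ 0.1603.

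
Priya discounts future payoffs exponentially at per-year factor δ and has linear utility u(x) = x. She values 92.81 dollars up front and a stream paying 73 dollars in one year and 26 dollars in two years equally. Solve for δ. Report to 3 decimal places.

The stream is worth 73δ + 26δ² today, so 73δ + 26δ² = 92.81.
So 26δ² + 73δ − 92.81 = 0.
The positive root is δ = [−73 + √(73² + 4·26·92.81)] / (2·26) = (−73 + 122.398)/52 ≈ 0.950.

δ ≈ 0.950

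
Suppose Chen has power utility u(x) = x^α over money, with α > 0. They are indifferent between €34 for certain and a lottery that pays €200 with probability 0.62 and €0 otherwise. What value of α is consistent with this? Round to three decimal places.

Since u(0) = 0, the lottery's EU is 0.62·200^α.
Indifference: 34^α = 0.62·200^α, so (34/200)^α = 0.62.
Taking logs: α·ln(34/200) = ln(0.62), so α = -0.478036 / -1.771957 ≈ 0.270.

α ≈ 0.270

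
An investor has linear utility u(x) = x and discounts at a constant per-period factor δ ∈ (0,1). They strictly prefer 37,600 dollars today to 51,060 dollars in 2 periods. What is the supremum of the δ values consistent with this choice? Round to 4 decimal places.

The preference means 37600 > δ^2·51060.
Hence δ^2 < 37600/51060 = 0.73639, and x ↦ x^(1/2) is increasing on (0,∞).
δ < (37600/51060)^(1/2) ≈ 0.8581.

δ < 0.8581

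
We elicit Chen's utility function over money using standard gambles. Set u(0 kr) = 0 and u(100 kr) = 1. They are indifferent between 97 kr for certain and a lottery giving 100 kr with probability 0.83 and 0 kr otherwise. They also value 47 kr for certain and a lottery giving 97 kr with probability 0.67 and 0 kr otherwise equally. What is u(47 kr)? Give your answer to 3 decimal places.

0.556

The first gamble pins u(97 kr): it must equal 0.83·1 + 0.17·0 = 0.83.
Chaining: u(47 kr) = 0.67·0.83 + 0.33·0.00 = 0.5561.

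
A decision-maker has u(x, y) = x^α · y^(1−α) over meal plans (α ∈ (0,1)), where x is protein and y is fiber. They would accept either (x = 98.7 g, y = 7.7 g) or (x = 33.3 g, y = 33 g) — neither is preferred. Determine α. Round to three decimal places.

α ≈ 0.573

Set the two utilities equal: 98.7^α·7.7^(1−α) = 33.3^α·33^(1−α).
Taking logs: α·ln 98.7 + (1−α)·ln 7.7 = α·ln 33.3 + (1−α)·ln 33, i.e. α·1.086528 = (1−α)·1.455287.
So α/(1−α) = (1.455287)/(1.086528) = 1.339392, and α = 1.339392/2.339392 ≈ 0.573.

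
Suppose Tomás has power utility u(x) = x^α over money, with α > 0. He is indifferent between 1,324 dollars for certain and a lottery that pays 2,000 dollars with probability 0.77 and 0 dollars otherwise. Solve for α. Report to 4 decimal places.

α ≈ 0.6336

Since u(0) = 0, the lottery's EU is 0.77·2000^α.
Setting u(1324) equal to that: 1324^α = 0.77·2000^α ⇒ (1324/2000)^α = 0.77.
Take logs: α = ln 0.77 / ln(1324/2000) ≈ 0.633627.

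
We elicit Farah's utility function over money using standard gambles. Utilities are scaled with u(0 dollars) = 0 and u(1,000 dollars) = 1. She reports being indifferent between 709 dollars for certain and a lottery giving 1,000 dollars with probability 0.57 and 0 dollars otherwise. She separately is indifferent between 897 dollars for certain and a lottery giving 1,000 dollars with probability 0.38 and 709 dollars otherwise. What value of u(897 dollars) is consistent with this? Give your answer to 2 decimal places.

0.73

From the first indifference, u(709 dollars) = 0.57·u(1,000 dollars) + 0.43·u(0 dollars) = 0.57·1 + 0.43·0 = 0.57.
Then u(897 dollars) = 0.38·u(1,000 dollars) + 0.62·u(709 dollars) = 0.38·1.00 + 0.62·0.57 = 0.7334.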